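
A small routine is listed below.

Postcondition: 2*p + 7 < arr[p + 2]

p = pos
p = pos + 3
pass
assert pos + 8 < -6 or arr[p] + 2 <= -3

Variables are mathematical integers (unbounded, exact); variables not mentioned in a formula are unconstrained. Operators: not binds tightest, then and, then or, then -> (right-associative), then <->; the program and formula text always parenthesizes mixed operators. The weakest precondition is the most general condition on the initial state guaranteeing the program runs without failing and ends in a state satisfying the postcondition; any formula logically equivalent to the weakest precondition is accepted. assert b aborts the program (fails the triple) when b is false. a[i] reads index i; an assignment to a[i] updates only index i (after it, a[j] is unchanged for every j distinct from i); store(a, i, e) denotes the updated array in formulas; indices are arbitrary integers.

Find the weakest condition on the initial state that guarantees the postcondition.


Working backward. After the program, the postcondition 2*p + 7 < arr[p + 2] must hold; in canonical form it is 2*p < arr[p + 2] - 7.
Before assert pos + 8 < -6 or arr[p] + 2 <= -3: (pos < -14 or arr[p] <= -5) and 2*p < arr[p + 2] - 7
Before skip: (pos < -14 or arr[p] <= -5) and 2*p < arr[p + 2] - 7
Before p := pos + 3: (pos < -14 or arr[pos + 3] <= -5) and 2*pos < arr[pos + 5] - 13
Before p := pos: (pos < -14 or arr[pos + 3] <= -5) and 2*pos < arr[pos + 5] - 13
Answer: WP = (pos < -14 or arr[pos + 3] <= -5) and 2*pos < arr[pos + 5] - 13


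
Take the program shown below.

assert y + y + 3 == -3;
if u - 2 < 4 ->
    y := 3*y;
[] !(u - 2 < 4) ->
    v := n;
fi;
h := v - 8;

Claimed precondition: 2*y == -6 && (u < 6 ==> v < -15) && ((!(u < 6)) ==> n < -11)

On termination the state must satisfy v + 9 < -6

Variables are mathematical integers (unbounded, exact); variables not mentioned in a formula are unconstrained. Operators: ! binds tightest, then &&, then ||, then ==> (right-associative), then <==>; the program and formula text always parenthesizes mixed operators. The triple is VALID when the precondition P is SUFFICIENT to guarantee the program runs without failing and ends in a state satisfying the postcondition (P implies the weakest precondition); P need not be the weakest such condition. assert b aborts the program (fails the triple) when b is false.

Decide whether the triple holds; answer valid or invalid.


Working backward. After the program, the postcondition v + 9 < -6 must hold; in canonical form it is v < -15.
Before h := v - 8: v < -15
Then branch requires v < -15; else branch requires n < -15.
Before the if: (u < 6 ==> v < -15) && ((!(u < 6)) ==> n < -15)
Before assert y + y + 3 == -3: 2*y == -6 && (u < 6 ==> v < -15) && ((!(u < 6)) ==> n < -15)
The weakest precondition is 2*y == -6 && (u < 6 ==> v < -15) && ((!(u < 6)) ==> n < -15).
Check whether 2*y == -6 && (u < 6 ==> v < -15) && ((!(u < 6)) ==> n < -11) implies it.
Countermodel: at the initial state n = -15, u = 6, v = 0, y = -3, the precondition holds but the weakest precondition fails.
Answer: invalid


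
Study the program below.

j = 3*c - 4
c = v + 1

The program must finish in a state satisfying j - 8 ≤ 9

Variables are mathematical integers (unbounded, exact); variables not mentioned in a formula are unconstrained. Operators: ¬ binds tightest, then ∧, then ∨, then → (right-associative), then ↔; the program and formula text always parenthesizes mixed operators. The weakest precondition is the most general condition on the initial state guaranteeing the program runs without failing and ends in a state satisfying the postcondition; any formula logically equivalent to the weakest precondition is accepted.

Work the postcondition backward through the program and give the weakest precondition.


Working backward. After the program, the postcondition j - 8 ≤ 9 must hold; in canonical form it is j ≤ 17.
Before c := v + 1: j ≤ 17
Before j := 3*c - 4: 3*c ≤ 21
Answer: WP = 3*c ≤ 21


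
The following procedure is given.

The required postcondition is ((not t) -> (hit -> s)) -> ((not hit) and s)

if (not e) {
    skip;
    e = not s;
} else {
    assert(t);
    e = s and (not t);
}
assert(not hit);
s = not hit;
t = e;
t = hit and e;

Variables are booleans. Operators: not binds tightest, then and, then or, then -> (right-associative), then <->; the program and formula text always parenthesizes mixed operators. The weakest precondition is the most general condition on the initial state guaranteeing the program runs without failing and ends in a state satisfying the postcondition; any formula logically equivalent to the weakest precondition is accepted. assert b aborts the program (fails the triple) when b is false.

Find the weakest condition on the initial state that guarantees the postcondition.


Working backward. After the program, ((not t) -> (hit -> s)) -> ((not hit) and s) must hold.
Before t := hit and e: ((not (hit and e)) -> (hit -> s)) -> ((not hit) and s)
Before t := e: ((not (hit and e)) -> (hit -> s)) -> ((not hit) and s)
Before s := not hit: ((not (hit and e)) -> (hit -> (not hit))) -> (not hit)
Before assert not hit: (not hit) and (((not (hit and e)) -> (hit -> (not hit))) -> (not hit))
Then branch requires (not hit) and (((not (hit and (not s))) -> (hit -> (not hit))) -> (not hit)); else branch requires t and (not hit) and (((not (hit and s and (not t))) -> (hit -> (not hit))) -> (not hit)).
Before the if: ((not e) -> ((not hit) and (((not (hit and (not s))) -> (hit -> (not hit))) -> (not hit)))) and (e -> (t and (not hit) and (((not (hit and s and (not t))) -> (hit -> (not hit))) -> (not hit))))
Answer: WP = ((not e) -> ((not hit) and (((not (hit and (not s))) -> (hit -> (not hit))) -> (not hit)))) and (e -> (t and (not hit) and (((not (hit and s and (not t))) -> (hit -> (not hit))) -> (not hit))))


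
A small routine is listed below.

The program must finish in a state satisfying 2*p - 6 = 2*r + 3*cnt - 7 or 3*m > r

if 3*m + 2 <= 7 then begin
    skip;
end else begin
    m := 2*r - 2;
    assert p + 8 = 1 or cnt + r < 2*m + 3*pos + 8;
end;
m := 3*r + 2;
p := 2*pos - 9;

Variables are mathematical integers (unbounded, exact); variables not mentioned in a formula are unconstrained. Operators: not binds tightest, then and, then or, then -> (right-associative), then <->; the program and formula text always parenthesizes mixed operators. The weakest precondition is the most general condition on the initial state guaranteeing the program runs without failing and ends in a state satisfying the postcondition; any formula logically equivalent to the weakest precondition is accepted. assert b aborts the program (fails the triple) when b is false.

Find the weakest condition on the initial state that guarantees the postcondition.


Working backward. After the program, the postcondition 2*p - 6 = 2*r + 3*cnt - 7 or 3*m > r must hold; in canonical form it is 2*p = 3*cnt + 2*r - 1 or 3*m > r.
Before p := 2*pos - 9: 4*pos = 3*cnt + 2*r + 17 or 3*m > r
Before m := 3*r + 2: 4*pos = 3*cnt + 2*r + 17 or 8*r > -6
Then branch requires 4*pos = 3*cnt + 2*r + 17 or 8*r > -6; else branch requires (p = -7 or cnt < 3*pos + 3*r + 4) and (4*pos = 3*cnt + 2*r + 17 or 8*r > -6).
Before the if: (3*m <= 5 -> (4*pos = 3*cnt + 2*r + 17 or 8*r > -6)) and ((not (3*m <= 5)) -> ((p = -7 or cnt < 3*pos + 3*r + 4) and (4*pos = 3*cnt + 2*r + 17 or 8*r > -6)))
Answer: WP = (3*m <= 5 -> (4*pos = 3*cnt + 2*r + 17 or 8*r > -6)) and ((not (3*m <= 5)) -> ((p = -7 or cnt < 3*pos + 3*r + 4) and (4*pos = 3*cnt + 2*r + 17 or 8*r > -6)))


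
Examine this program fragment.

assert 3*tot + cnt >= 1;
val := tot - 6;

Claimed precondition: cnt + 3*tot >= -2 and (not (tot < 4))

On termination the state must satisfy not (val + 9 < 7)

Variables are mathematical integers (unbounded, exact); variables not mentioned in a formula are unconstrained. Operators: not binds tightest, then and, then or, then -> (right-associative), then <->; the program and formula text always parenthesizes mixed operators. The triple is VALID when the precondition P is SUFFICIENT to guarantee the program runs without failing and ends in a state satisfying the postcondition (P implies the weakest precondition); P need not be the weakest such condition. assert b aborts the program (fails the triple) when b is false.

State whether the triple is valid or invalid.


Working backward. After the program, the postcondition not (val + 9 < 7) must hold; in canonical form it is not (val < -2).
Before val := tot - 6: not (tot < 4)
Before assert 3*tot + cnt >= 1: cnt + 3*tot >= 1 and (not (tot < 4))
The weakest precondition is cnt + 3*tot >= 1 and (not (tot < 4)).
Check whether cnt + 3*tot >= -2 and (not (tot < 4)) implies it.
Countermodel: at the initial state cnt = -14, tot = 4, the precondition holds but the weakest precondition fails.
Answer: invalid


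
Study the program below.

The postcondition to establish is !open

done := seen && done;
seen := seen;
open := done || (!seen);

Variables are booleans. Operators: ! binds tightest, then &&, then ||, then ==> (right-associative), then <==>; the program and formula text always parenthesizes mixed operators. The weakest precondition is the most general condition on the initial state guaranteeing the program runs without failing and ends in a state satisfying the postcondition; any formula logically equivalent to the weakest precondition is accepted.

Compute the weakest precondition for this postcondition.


Working backward. After the program, !open must hold.
Before open := done || (!seen): !(done || (!seen))
Before seen := seen: !(done || (!seen))
Before done := seen && done: !((seen && done) || (!seen))
Answer: WP = !((seen && done) || (!seen))


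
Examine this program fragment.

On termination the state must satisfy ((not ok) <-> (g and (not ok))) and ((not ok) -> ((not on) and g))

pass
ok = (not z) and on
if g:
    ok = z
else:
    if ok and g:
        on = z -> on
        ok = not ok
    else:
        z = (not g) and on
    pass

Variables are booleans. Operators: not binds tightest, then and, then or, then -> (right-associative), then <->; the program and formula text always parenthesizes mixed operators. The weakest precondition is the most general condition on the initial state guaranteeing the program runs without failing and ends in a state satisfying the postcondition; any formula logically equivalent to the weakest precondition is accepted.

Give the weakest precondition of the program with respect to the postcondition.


Working backward. After the program, ((not ok) <-> (g and (not ok))) and ((not ok) -> ((not on) and g)) must hold.
Then branch requires ((not z) <-> (g and (not z))) and ((not z) -> ((not on) and g)); else branch requires ((ok and g) -> ((ok <-> (g and ok)) and (ok -> ((not (z -> on)) and g)))) and ((not (ok and g)) -> (((not ok) <-> (g and (not ok))) and ((not ok) -> ((not on) and g)))).
Before the if: (g -> (((not z) <-> (g and (not z))) and ((not z) -> ((not on) and g)))) and ((not g) -> (((ok and g) -> ((ok <-> (g and ok)) and (ok -> ((not (z -> on)) and g)))) and ((not (ok and g)) -> (((not ok) <-> (g and (not ok))) and ((not ok) -> ((not on) and g))))))
Before ok := (not z) and on: (g -> (((not z) <-> (g and (not z))) and ((not z) -> ((not on) and g)))) and ((not g) -> ((((not z) and on and g) -> ((((not z) and on) <-> (g and (not z) and on)) and (((not z) and on) -> ((not (z -> on)) and g)))) and ((not ((not z) and on and g)) -> (((not ((not z) and on)) <-> (g and (not ((not z) and on)))) and ((not ((not z) and on)) -> ((not on) and g))))))
Before skip: (g -> (((not z) <-> (g and (not z))) and ((not z) -> ((not on) and g)))) and ((not g) -> ((((not z) and on and g) -> ((((not z) and on) <-> (g and (not z) and on)) and (((not z) and on) -> ((not (z -> on)) and g)))) and ((not ((not z) and on and g)) -> (((not ((not z) and on)) <-> (g and (not ((not z) and on)))) and ((not ((not z) and on)) -> ((not on) and g))))))
Answer: WP = (g -> (((not z) <-> (g and (not z))) and ((not z) -> ((not on) and g)))) and ((not g) -> ((((not z) and on and g) -> ((((not z) and on) <-> (g and (not z) and on)) and (((not z) and on) -> ((not (z -> on)) and g)))) and ((not ((not z) and on and g)) -> (((not ((not z) and on)) <-> (g and (not ((not z) and on)))) and ((not ((not z) and on)) -> ((not on) and g))))))


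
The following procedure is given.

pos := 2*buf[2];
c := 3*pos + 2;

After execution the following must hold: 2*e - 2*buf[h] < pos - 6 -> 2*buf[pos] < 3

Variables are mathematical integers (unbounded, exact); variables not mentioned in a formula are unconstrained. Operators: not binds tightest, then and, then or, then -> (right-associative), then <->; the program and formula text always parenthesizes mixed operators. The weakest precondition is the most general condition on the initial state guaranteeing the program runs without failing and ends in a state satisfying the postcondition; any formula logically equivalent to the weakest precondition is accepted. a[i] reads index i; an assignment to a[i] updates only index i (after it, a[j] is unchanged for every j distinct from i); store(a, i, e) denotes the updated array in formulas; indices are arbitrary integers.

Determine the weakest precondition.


Working backward. After the program, the postcondition 2*e - 2*buf[h] < pos - 6 -> 2*buf[pos] < 3 must hold; in canonical form it is 2*e < 2*buf[h] + pos - 6 -> 2*buf[pos] < 3.
Before c := 3*pos + 2: 2*e < 2*buf[h] + pos - 6 -> 2*buf[pos] < 3
Before pos := 2*buf[2]: 2*e < 2*buf[2] + 2*buf[h] - 6 -> 2*buf[2*buf[2]] < 3
Answer: WP = 2*e < 2*buf[2] + 2*buf[h] - 6 -> 2*buf[2*buf[2]] < 3


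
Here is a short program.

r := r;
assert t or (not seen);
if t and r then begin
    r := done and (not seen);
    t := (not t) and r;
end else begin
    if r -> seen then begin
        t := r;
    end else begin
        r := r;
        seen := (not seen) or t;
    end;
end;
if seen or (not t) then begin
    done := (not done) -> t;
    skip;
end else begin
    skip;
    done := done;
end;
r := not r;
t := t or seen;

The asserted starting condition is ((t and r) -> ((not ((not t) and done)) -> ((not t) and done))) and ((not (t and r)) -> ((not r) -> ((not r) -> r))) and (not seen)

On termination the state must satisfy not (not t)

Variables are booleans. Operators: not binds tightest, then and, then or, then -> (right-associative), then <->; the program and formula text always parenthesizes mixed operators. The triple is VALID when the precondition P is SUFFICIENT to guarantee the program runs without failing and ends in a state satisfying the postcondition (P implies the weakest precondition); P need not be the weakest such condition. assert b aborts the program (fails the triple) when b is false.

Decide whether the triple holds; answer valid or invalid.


Working backward. After the program, the postcondition not (not t) must hold; in canonical form it is t.
Before t := t or seen: t or seen
Before r := not r: t or seen
Then branch requires t or seen; else branch requires t or seen.
Before the if: ((seen or (not t)) -> (t or seen)) and ((not (seen or (not t))) -> (t or seen))
Then branch requires ((seen or (not ((not t) and done and (not seen)))) -> (((not t) and done and (not seen)) or seen)) and ((not (seen or (not ((not t) and done and (not seen))))) -> (((not t) and done and (not seen)) or seen)); else branch requires ((r -> seen) -> (((seen or (not r)) -> (r or seen)) and ((not (seen or (not r))) -> (r or seen)))) and ((not (r -> seen)) -> (t or (not seen))).
Before the if: ((t and r) -> (((seen or (not ((not t) and done and (not seen)))) -> (((not t) and done and (not seen)) or seen)) and ((not (seen or (not ((not t) and done and (not seen))))) -> (((not t) and done and (not seen)) or seen)))) and ((not (t and r)) -> (((r -> seen) -> (((seen or (not r)) -> (r or seen)) and ((not (seen or (not r))) -> (r or seen)))) and ((not (r -> seen)) -> (t or (not seen)))))
Before assert t or (not seen): (t or (not seen)) and ((t and r) -> (((seen or (not ((not t) and done and (not seen)))) -> (((not t) and done and (not seen)) or seen)) and ((not (seen or (not ((not t) and done and (not seen))))) -> (((not t) and done and (not seen)) or seen)))) and ((not (t and r)) -> (((r -> seen) -> (((seen or (not r)) -> (r or seen)) and ((not (seen or (not r))) -> (r or seen)))) and ((not (r -> seen)) -> (t or (not seen)))))
Before r := r: (t or (not seen)) and ((t and r) -> (((seen or (not ((not t) and done and (not seen)))) -> (((not t) and done and (not seen)) or seen)) and ((not (seen or (not ((not t) and done and (not seen))))) -> (((not t) and done and (not seen)) or seen)))) and ((not (t and r)) -> (((r -> seen) -> (((seen or (not r)) -> (r or seen)) and ((not (seen or (not r))) -> (r or seen)))) and ((not (r -> seen)) -> (t or (not seen)))))
The weakest precondition is (t or (not seen)) and ((t and r) -> (((seen or (not ((not t) and done and (not seen)))) -> (((not t) and done and (not seen)) or seen)) and ((not (seen or (not ((not t) and done and (not seen))))) -> (((not t) and done and (not seen)) or seen)))) and ((not (t and r)) -> (((r -> seen) -> (((seen or (not r)) -> (r or seen)) and ((not (seen or (not r))) -> (r or seen)))) and ((not (r -> seen)) -> (t or (not seen))))).
Check whether ((t and r) -> ((not ((not t) and done)) -> ((not t) and done))) and ((not (t and r)) -> ((not r) -> ((not r) -> r))) and (not seen) implies it.
Every state satisfying the precondition satisfies the weakest precondition: the implication holds.
Answer: valid


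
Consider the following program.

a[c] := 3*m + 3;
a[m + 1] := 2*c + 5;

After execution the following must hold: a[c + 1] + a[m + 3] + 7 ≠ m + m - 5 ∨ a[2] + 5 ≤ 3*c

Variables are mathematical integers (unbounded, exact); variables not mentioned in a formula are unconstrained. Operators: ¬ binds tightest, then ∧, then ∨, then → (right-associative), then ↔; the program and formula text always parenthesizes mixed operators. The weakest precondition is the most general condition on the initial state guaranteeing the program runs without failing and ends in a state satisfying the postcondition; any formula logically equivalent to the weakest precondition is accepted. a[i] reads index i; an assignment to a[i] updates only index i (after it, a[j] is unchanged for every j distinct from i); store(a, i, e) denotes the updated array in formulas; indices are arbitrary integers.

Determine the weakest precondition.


Working backward. After the program, the postcondition a[c + 1] + a[m + 3] + 7 ≠ m + m - 5 ∨ a[2] + 5 ≤ 3*c must hold; in canonical form it is a[c + 1] + a[m + 3] ≠ 2*m - 12 ∨ a[2] ≤ 3*c - 5.
Before a[m + 1] := 2*c + 5: store(a, m + 1, 2*c + 5)[c + 1] + store(a, m + 1, 2*c + 5)[m + 3] ≠ 2*m - 12 ∨ store(a, m + 1, 2*c + 5)[2] ≤ 3*c - 5
Before a[c] := 3*m + 3: store(store(a, c, 3*m + 3), m + 1, 2*c + 5)[c + 1] + store(store(a, c, 3*m + 3), m + 1, 2*c + 5)[m + 3] ≠ 2*m - 12 ∨ store(store(a, c, 3*m + 3), m + 1, 2*c + 5)[2] ≤ 3*c - 5
Answer: WP = store(store(a, c, 3*m + 3), m + 1, 2*c + 5)[c + 1] + store(store(a, c, 3*m + 3), m + 1, 2*c + 5)[m + 3] ≠ 2*m - 12 ∨ store(store(a, c, 3*m + 3), m + 1, 2*c + 5)[2] ≤ 3*c - 5


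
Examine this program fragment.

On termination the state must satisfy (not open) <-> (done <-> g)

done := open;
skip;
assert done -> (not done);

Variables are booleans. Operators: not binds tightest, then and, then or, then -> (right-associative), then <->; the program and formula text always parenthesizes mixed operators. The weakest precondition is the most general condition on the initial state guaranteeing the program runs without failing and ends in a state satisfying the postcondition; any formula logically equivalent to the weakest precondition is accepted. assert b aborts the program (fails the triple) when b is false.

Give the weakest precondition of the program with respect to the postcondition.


Working backward. After the program, (not open) <-> (done <-> g) must hold.
Before assert done -> (not done): (done -> (not done)) and ((not open) <-> (done <-> g))
Before skip: (done -> (not done)) and ((not open) <-> (done <-> g))
Before done := open: (open -> (not open)) and ((not open) <-> (open <-> g))
Answer: WP = (open -> (not open)) and ((not open) <-> (open <-> g))


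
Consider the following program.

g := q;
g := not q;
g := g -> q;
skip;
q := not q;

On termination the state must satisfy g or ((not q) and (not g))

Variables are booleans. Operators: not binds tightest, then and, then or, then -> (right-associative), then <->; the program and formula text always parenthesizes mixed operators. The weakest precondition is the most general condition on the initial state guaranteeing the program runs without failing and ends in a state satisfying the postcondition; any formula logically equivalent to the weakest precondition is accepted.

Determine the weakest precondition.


Working backward. After the program, g or ((not q) and (not g)) must hold.
Before q := not q: g or (q and (not g))
Before skip: g or (q and (not g))
Before g := g -> q: (g -> q) or (q and (not (g -> q)))
Before g := not q: ((not q) -> q) or (q and (not ((not q) -> q)))
Before g := q: ((not q) -> q) or (q and (not ((not q) -> q)))
Answer: WP = ((not q) -> q) or (q and (not ((not q) -> q)))


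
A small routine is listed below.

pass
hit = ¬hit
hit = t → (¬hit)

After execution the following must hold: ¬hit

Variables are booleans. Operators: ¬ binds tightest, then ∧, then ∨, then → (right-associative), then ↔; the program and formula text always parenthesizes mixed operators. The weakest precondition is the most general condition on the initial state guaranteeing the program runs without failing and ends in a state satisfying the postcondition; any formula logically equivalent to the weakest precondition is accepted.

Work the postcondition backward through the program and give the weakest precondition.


Working backward. After the program, ¬hit must hold.
Before hit := t → (¬hit): ¬(t → (¬hit))
Before hit := ¬hit: ¬(t → hit)
Before skip: ¬(t → hit)
Answer: WP = ¬(t → hit)


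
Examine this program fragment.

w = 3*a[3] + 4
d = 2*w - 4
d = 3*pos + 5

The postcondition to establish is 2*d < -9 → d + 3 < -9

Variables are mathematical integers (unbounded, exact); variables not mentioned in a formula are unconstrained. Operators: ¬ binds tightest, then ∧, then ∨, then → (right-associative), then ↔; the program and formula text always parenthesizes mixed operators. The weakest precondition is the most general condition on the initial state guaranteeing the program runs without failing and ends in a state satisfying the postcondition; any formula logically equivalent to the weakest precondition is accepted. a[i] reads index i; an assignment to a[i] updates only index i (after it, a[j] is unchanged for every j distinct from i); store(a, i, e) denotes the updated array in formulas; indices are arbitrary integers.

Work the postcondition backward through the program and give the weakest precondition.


Working backward. After the program, the postcondition 2*d < -9 → d + 3 < -9 must hold; in canonical form it is 2*d < -9 → d < -12.
Before d := 3*pos + 5: 6*pos < -19 → 3*pos < -17
Before d := 2*w - 4: 6*pos < -19 → 3*pos < -17
Before w := 3*a[3] + 4: 6*pos < -19 → 3*pos < -17
Answer: WP = 6*pos < -19 → 3*pos < -17


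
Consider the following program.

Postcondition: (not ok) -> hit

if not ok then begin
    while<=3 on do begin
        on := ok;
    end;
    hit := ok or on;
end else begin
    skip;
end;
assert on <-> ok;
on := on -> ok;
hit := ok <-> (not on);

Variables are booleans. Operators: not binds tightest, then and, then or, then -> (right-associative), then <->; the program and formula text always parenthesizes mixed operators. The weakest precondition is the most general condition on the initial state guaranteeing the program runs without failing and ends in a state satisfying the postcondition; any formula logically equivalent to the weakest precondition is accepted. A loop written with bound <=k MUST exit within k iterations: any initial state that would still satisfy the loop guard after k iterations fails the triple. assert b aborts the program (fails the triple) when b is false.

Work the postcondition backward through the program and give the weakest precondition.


Working backward. After the program, (not ok) -> hit must hold.
Before hit := ok <-> (not on): (not ok) -> (ok <-> (not on))
Before on := on -> ok: (not ok) -> (ok <-> (not (on -> ok)))
Before assert on <-> ok: (on <-> ok) and ((not ok) -> (ok <-> (not (on -> ok))))
Then branch requires (on -> (ok -> (ok -> (not ok)))) and ((not on) -> ((on <-> ok) and ((not ok) -> (ok <-> (not (on -> ok)))))); else branch requires (on <-> ok) and ((not ok) -> (ok <-> (not (on -> ok)))).
Before the if: ((not ok) -> ((on -> (ok -> (ok -> (not ok)))) and ((not on) -> ((on <-> ok) and ((not ok) -> (ok <-> (not (on -> ok)))))))) and (ok -> ((on <-> ok) and ((not ok) -> (ok <-> (not (on -> ok))))))
Answer: WP = ((not ok) -> ((on -> (ok -> (ok -> (not ok)))) and ((not on) -> ((on <-> ok) and ((not ok) -> (ok <-> (not (on -> ok)))))))) and (ok -> ((on <-> ok) and ((not ok) -> (ok <-> (not (on -> ok))))))


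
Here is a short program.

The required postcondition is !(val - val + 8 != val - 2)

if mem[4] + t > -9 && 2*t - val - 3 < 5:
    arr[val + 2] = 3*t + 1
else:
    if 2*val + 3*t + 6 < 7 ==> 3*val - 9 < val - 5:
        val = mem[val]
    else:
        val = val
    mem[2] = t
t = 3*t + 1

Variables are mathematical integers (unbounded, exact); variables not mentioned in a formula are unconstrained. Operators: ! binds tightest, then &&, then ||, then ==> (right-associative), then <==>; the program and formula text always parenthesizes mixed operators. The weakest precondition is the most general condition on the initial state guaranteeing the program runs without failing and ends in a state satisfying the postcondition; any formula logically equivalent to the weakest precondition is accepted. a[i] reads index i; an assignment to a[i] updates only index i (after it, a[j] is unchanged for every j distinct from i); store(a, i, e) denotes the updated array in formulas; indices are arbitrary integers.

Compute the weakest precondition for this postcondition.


Working backward. After the program, the postcondition !(val - val + 8 != val - 2) must hold; in canonical form it is !(val != 10).
Before t := 3*t + 1: !(val != 10)
Then branch requires !(val != 10); else branch requires ((3*t + 2*val < 1 ==> 2*val < 4) ==> (!(mem[val] != 10))) && ((!(3*t + 2*val < 1 ==> 2*val < 4)) ==> (!(val != 10))).
Before the if: ((mem[4] + t > -9 && 2*t < val + 8) ==> (!(val != 10))) && ((!(mem[4] + t > -9 && 2*t < val + 8)) ==> (((3*t + 2*val < 1 ==> 2*val < 4) ==> (!(mem[val] != 10))) && ((!(3*t + 2*val < 1 ==> 2*val < 4)) ==> (!(val != 10)))))
Answer: WP = ((mem[4] + t > -9 && 2*t < val + 8) ==> (!(val != 10))) && ((!(mem[4] + t > -9 && 2*t < val + 8)) ==> (((3*t + 2*val < 1 ==> 2*val < 4) ==> (!(mem[val] != 10))) && ((!(3*t + 2*val < 1 ==> 2*val < 4)) ==> (!(val != 10)))))


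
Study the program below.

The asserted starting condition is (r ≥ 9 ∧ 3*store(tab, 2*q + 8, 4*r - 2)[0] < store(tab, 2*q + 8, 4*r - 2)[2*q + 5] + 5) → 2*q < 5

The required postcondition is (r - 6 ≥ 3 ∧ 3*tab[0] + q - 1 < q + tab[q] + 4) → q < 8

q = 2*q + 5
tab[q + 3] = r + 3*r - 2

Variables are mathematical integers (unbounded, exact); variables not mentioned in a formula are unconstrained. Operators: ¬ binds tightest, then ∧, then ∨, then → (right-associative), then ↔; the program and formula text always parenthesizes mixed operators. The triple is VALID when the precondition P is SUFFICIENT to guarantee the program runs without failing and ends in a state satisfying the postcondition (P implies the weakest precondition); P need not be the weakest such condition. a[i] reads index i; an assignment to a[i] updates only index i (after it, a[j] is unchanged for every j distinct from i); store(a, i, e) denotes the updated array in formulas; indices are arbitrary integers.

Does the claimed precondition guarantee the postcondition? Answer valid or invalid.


Working backward. After the program, the postcondition (r - 6 ≥ 3 ∧ 3*tab[0] + q - 1 < q + tab[q] + 4) → q < 8 must hold; in canonical form it is (r ≥ 9 ∧ 3*tab[0] < tab[q] + 5) → q < 8.
Before tab[q + 3] := r + 3*r - 2: (r ≥ 9 ∧ 3*store(tab, q + 3, 4*r - 2)[0] < store(tab, q + 3, 4*r - 2)[q] + 5) → q < 8
Before q := 2*q + 5: (r ≥ 9 ∧ 3*store(tab, 2*q + 8, 4*r - 2)[0] < store(tab, 2*q + 8, 4*r - 2)[2*q + 5] + 5) → 2*q < 3
The weakest precondition is (r ≥ 9 ∧ 3*store(tab, 2*q + 8, 4*r - 2)[0] < store(tab, 2*q + 8, 4*r - 2)[2*q + 5] + 5) → 2*q < 3.
Check whether (r ≥ 9 ∧ 3*store(tab, 2*q + 8, 4*r - 2)[0] < store(tab, 2*q + 8, 4*r - 2)[2*q + 5] + 5) → 2*q < 5 implies it.
Countermodel: at the initial state q = 2, r = 9, tab = {[0] = -15215, [9] = 17422, [12] = 17422, elsewhere 17422}, the precondition holds but the weakest precondition fails.
Answer: invalid


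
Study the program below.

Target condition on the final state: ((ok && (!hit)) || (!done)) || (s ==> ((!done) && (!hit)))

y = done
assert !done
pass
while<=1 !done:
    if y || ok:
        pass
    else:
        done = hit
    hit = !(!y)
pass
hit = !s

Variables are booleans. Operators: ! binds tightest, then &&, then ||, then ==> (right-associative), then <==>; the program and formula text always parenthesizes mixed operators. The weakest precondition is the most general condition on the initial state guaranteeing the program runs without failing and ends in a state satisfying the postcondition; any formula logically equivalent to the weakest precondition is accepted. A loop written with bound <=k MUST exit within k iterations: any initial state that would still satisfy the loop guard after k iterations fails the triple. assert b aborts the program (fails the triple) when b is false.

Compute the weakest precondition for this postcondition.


Working backward. After the program, the postcondition ((ok && (!hit)) || (!done)) || (s ==> ((!done) && (!hit))) must hold; in canonical form it is (ok && (!hit)) || (!done) || (s ==> ((!done) && (!hit))).
Before hit := !s: (ok && s) || (!done) || (s ==> ((!done) && s))
Before skip: (ok && s) || (!done) || (s ==> ((!done) && s))
Before the loop (bound <=1), unroll the exhaustion recursion (WP_0 = exit-now case; WP_j = one more guarded iteration, up to j = 1):
  WP_0: done && ((ok && s) || (!done) || (s ==> ((!done) && s)))
  WP_1: ((!done) ==> (((y || ok) ==> (done && ((ok && s) || (!done) || (s ==> ((!done) && s))))) && ((!(y || ok)) ==> (hit && ((ok && s) || (!hit) || (s ==> ((!hit) && s))))))) && (done ==> ((ok && s) || (!done) || (s ==> ((!done) && s))))
So before the loop: ((!done) ==> (((y || ok) ==> (done && ((ok && s) || (!done) || (s ==> ((!done) && s))))) && ((!(y || ok)) ==> (hit && ((ok && s) || (!hit) || (s ==> ((!hit) && s))))))) && (done ==> ((ok && s) || (!done) || (s ==> ((!done) && s))))
Before skip: ((!done) ==> (((y || ok) ==> (done && ((ok && s) || (!done) || (s ==> ((!done) && s))))) && ((!(y || ok)) ==> (hit && ((ok && s) || (!hit) || (s ==> ((!hit) && s))))))) && (done ==> ((ok && s) || (!done) || (s ==> ((!done) && s))))
Before assert !done: (!done) && ((!done) ==> (((y || ok) ==> (done && ((ok && s) || (!done) || (s ==> ((!done) && s))))) && ((!(y || ok)) ==> (hit && ((ok && s) || (!hit) || (s ==> ((!hit) && s))))))) && (done ==> ((ok && s) || (!done) || (s ==> ((!done) && s))))
Before y := done: (!done) && ((!done) ==> (((done || ok) ==> (done && ((ok && s) || (!done) || (s ==> ((!done) && s))))) && ((!(done || ok)) ==> (hit && ((ok && s) || (!hit) || (s ==> ((!hit) && s))))))) && (done ==> ((ok && s) || (!done) || (s ==> ((!done) && s))))
Answer: WP = (!done) && ((!done) ==> (((done || ok) ==> (done && ((ok && s) || (!done) || (s ==> ((!done) && s))))) && ((!(done || ok)) ==> (hit && ((ok && s) || (!hit) || (s ==> ((!hit) && s))))))) && (done ==> ((ok && s) || (!done) || (s ==> ((!done) && s))))


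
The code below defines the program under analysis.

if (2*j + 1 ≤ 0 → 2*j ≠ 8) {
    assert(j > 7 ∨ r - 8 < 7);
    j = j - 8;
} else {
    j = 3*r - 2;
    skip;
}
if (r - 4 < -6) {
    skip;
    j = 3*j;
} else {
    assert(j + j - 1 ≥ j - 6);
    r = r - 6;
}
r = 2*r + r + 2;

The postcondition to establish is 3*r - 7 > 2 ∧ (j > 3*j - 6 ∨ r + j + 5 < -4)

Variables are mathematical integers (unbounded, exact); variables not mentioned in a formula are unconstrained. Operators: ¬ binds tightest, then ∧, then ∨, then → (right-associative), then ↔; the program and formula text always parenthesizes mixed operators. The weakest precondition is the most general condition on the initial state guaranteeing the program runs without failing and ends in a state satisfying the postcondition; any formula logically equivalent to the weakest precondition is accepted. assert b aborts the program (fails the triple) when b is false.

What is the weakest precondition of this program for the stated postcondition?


Working backward. After the program, the postcondition 3*r - 7 > 2 ∧ (j > 3*j - 6 ∨ r + j + 5 < -4) must hold; in canonical form it is 3*r > 9 ∧ (2*j < 6 ∨ j + r < -9).
Before r := 2*r + r + 2: 9*r > 3 ∧ (2*j < 6 ∨ j + 3*r < -11)
Then branch requires 9*r > 3 ∧ (6*j < 6 ∨ 3*j + 3*r < -11); else branch requires j ≥ -5 ∧ 9*r > 57 ∧ (2*j < 6 ∨ j + 3*r < 7).
Before the if: (r < -2 → (9*r > 3 ∧ (6*j < 6 ∨ 3*j + 3*r < -11))) ∧ ((¬(r < -2)) → (j ≥ -5 ∧ 9*r > 57 ∧ (2*j < 6 ∨ j + 3*r < 7)))
Then branch requires (j > 7 ∨ r < 15) ∧ (r < -2 → (9*r > 3 ∧ (6*j < 54 ∨ 3*j + 3*r < 13))) ∧ ((¬(r < -2)) → (j ≥ 3 ∧ 9*r > 57 ∧ (2*j < 22 ∨ j + 3*r < 15))); else branch requires (r < -2 → (9*r > 3 ∧ (18*r < 18 ∨ 12*r < -5))) ∧ ((¬(r < -2)) → (3*r ≥ -3 ∧ 9*r > 57 ∧ (6*r < 10 ∨ 6*r < 9))).
Before the if: ((2*j ≤ -1 → 2*j ≠ 8) → ((j > 7 ∨ r < 15) ∧ (r < -2 → (9*r > 3 ∧ (6*j < 54 ∨ 3*j + 3*r < 13))) ∧ ((¬(r < -2)) → (j ≥ 3 ∧ 9*r > 57 ∧ (2*j < 22 ∨ j + 3*r < 15))))) ∧ ((¬(2*j ≤ -1 → 2*j ≠ 8)) → ((r < -2 → (9*r > 3 ∧ (18*r < 18 ∨ 12*r < -5))) ∧ ((¬(r < -2)) → (3*r ≥ -3 ∧ 9*r > 57 ∧ (6*r < 10 ∨ 6*r < 9)))))
Answer: WP = ((2*j ≤ -1 → 2*j ≠ 8) → ((j > 7 ∨ r < 15) ∧ (r < -2 → (9*r > 3 ∧ (6*j < 54 ∨ 3*j + 3*r < 13))) ∧ ((¬(r < -2)) → (j ≥ 3 ∧ 9*r > 57 ∧ (2*j < 22 ∨ j + 3*r < 15))))) ∧ ((¬(2*j ≤ -1 → 2*j ≠ 8)) → ((r < -2 → (9*r > 3 ∧ (18*r < 18 ∨ 12*r < -5))) ∧ ((¬(r < -2)) → (3*r ≥ -3 ∧ 9*r > 57 ∧ (6*r < 10 ∨ 6*r < 9)))))


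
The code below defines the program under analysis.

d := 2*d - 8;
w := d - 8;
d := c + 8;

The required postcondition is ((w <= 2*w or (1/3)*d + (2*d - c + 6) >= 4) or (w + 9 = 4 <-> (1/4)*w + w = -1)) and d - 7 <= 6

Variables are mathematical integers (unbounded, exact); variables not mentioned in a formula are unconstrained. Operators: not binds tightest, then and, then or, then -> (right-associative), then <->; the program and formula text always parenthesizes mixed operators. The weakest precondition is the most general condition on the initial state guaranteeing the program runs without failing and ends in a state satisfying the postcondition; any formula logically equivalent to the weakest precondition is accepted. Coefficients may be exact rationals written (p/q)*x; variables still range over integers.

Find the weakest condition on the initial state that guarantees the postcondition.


Working backward. After the program, the postcondition ((w <= 2*w or (1/3)*d + (2*d - c + 6) >= 4) or (w + 9 = 4 <-> (1/4)*w + w = -1)) and d - 7 <= 6 must hold; in canonical form it is (w >= 0 or (7/3)*d >= c - 2 or (w = -5 <-> (5/4)*w = -1)) and d <= 13.
Before d := c + 8: (w >= 0 or (4/3)*c >= -62/3 or (w = -5 <-> (5/4)*w = -1)) and c <= 5
Before w := d - 8: (d >= 8 or (4/3)*c >= -62/3 or (d = 3 <-> (5/4)*d = 9)) and c <= 5
Before d := 2*d - 8: (2*d >= 16 or (4/3)*c >= -62/3 or (2*d = 11 <-> (5/2)*d = 19)) and c <= 5
Answer: WP = (2*d >= 16 or (4/3)*c >= -62/3 or (2*d = 11 <-> (5/2)*d = 19)) and c <= 5


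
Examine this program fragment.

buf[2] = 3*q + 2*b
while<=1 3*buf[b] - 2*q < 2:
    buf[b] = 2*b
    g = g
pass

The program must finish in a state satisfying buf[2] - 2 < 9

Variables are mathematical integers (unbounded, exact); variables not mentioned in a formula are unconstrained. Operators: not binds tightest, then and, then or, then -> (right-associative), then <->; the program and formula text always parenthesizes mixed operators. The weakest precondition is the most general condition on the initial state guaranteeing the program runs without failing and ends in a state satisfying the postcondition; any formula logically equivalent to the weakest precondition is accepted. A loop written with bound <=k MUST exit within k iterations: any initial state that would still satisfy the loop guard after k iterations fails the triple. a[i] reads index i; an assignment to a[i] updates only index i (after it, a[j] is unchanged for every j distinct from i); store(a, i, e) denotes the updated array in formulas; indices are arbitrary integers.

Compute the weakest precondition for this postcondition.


Working backward. After the program, the postcondition buf[2] - 2 < 9 must hold; in canonical form it is buf[2] < 11.
Before skip: buf[2] < 11
Before the loop (bound <=1), unroll the exhaustion recursion (WP_0 = exit-now case; WP_j = one more guarded iteration, up to j = 1):
  WP_0: (not (3*buf[b] < 2*q + 2)) and buf[2] < 11
  WP_1: (3*buf[b] < 2*q + 2 -> ((not (3*store(buf, b, 2*b)[b] < 2*q + 2)) and store(buf, b, 2*b)[2] < 11)) and ((not (3*buf[b] < 2*q + 2)) -> buf[2] < 11)
So before the loop: (3*buf[b] < 2*q + 2 -> ((not (3*store(buf, b, 2*b)[b] < 2*q + 2)) and store(buf, b, 2*b)[2] < 11)) and ((not (3*buf[b] < 2*q + 2)) -> buf[2] < 11)
Before buf[2] := 3*q + 2*b: (3*store(buf, 2, 2*b + 3*q)[b] < 2*q + 2 -> ((not (3*store(store(buf, 2, 2*b + 3*q), b, 2*b)[b] < 2*q + 2)) and store(store(buf, 2, 2*b + 3*q), b, 2*b)[2] < 11)) and ((not (3*store(buf, 2, 2*b + 3*q)[b] < 2*q + 2)) -> 2*b + 3*q < 11)
Answer: WP = (3*store(buf, 2, 2*b + 3*q)[b] < 2*q + 2 -> ((not (3*store(store(buf, 2, 2*b + 3*q), b, 2*b)[b] < 2*q + 2)) and store(store(buf, 2, 2*b + 3*q), b, 2*b)[2] < 11)) and ((not (3*store(buf, 2, 2*b + 3*q)[b] < 2*q + 2)) -> 2*b + 3*q < 11)


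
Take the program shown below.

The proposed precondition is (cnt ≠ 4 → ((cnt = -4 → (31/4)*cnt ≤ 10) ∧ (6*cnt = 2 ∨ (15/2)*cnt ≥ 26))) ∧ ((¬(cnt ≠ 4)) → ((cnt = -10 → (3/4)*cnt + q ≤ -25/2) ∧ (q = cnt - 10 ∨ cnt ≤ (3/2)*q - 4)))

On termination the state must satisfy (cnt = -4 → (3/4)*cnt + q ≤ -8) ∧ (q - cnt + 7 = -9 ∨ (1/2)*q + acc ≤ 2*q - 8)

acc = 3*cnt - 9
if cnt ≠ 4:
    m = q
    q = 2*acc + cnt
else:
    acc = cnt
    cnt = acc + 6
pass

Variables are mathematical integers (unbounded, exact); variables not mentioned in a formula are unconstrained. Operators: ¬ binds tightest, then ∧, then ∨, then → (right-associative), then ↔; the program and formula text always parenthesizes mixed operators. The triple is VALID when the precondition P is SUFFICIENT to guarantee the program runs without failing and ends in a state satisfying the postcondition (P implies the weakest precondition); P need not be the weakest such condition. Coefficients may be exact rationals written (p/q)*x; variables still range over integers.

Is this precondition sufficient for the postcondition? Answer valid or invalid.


Working backward. After the program, the postcondition (cnt = -4 → (3/4)*cnt + q ≤ -8) ∧ (q - cnt + 7 = -9 ∨ (1/2)*q + acc ≤ 2*q - 8) must hold; in canonical form it is (cnt = -4 → (3/4)*cnt + q ≤ -8) ∧ (q = cnt - 16 ∨ acc ≤ (3/2)*q - 8).
Before skip: (cnt = -4 → (3/4)*cnt + q ≤ -8) ∧ (q = cnt - 16 ∨ acc ≤ (3/2)*q - 8)
Then branch requires (cnt = -4 → 2*acc + (7/4)*cnt ≤ -8) ∧ (2*acc = -16 ∨ 2*acc + (3/2)*cnt ≥ 8); else branch requires (cnt = -10 → (3/4)*cnt + q ≤ -25/2) ∧ (q = cnt - 10 ∨ cnt ≤ (3/2)*q - 8).
Before the if: (cnt ≠ 4 → ((cnt = -4 → 2*acc + (7/4)*cnt ≤ -8) ∧ (2*acc = -16 ∨ 2*acc + (3/2)*cnt ≥ 8))) ∧ ((¬(cnt ≠ 4)) → ((cnt = -10 → (3/4)*cnt + q ≤ -25/2) ∧ (q = cnt - 10 ∨ cnt ≤ (3/2)*q - 8)))
Before acc := 3*cnt - 9: (cnt ≠ 4 → ((cnt = -4 → (31/4)*cnt ≤ 10) ∧ (6*cnt = 2 ∨ (15/2)*cnt ≥ 26))) ∧ ((¬(cnt ≠ 4)) → ((cnt = -10 → (3/4)*cnt + q ≤ -25/2) ∧ (q = cnt - 10 ∨ cnt ≤ (3/2)*q - 8)))
The weakest precondition is (cnt ≠ 4 → ((cnt = -4 → (31/4)*cnt ≤ 10) ∧ (6*cnt = 2 ∨ (15/2)*cnt ≥ 26))) ∧ ((¬(cnt ≠ 4)) → ((cnt = -10 → (3/4)*cnt + q ≤ -25/2) ∧ (q = cnt - 10 ∨ cnt ≤ (3/2)*q - 8))).
Check whether (cnt ≠ 4 → ((cnt = -4 → (31/4)*cnt ≤ 10) ∧ (6*cnt = 2 ∨ (15/2)*cnt ≥ 26))) ∧ ((¬(cnt ≠ 4)) → ((cnt = -10 → (3/4)*cnt + q ≤ -25/2) ∧ (q = cnt - 10 ∨ cnt ≤ (3/2)*q - 4))) implies it.
Countermodel: at the initial state cnt = 4, q = 6, the precondition holds but the weakest precondition fails.
Answer: invalid
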